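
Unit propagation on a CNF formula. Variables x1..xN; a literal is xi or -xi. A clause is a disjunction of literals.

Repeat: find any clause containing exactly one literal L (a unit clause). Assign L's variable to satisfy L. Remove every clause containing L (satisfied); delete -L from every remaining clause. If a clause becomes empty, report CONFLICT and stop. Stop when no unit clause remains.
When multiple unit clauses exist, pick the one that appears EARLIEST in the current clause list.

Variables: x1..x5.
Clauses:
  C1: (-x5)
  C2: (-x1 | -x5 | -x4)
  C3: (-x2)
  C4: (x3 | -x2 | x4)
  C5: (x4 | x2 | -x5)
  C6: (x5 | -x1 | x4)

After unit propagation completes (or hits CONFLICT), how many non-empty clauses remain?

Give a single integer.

Answer: 1

Derivation:
unit clause [-5] forces x5=F; simplify:
  drop 5 from [5, -1, 4] -> [-1, 4]
  satisfied 3 clause(s); 3 remain; assigned so far: [5]
unit clause [-2] forces x2=F; simplify:
  satisfied 2 clause(s); 1 remain; assigned so far: [2, 5]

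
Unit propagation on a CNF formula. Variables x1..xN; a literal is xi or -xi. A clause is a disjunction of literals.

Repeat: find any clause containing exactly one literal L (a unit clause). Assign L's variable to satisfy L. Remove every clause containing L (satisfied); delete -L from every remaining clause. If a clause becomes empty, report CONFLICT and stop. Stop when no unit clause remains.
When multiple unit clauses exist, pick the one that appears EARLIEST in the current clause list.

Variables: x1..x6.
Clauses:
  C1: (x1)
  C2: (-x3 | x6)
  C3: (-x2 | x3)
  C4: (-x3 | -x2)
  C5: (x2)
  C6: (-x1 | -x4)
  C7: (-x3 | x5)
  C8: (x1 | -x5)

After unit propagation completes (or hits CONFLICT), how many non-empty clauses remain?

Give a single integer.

Answer: 3

Derivation:
unit clause [1] forces x1=T; simplify:
  drop -1 from [-1, -4] -> [-4]
  satisfied 2 clause(s); 6 remain; assigned so far: [1]
unit clause [2] forces x2=T; simplify:
  drop -2 from [-2, 3] -> [3]
  drop -2 from [-3, -2] -> [-3]
  satisfied 1 clause(s); 5 remain; assigned so far: [1, 2]
unit clause [3] forces x3=T; simplify:
  drop -3 from [-3, 6] -> [6]
  drop -3 from [-3] -> [] (empty!)
  drop -3 from [-3, 5] -> [5]
  satisfied 1 clause(s); 4 remain; assigned so far: [1, 2, 3]
CONFLICT (empty clause)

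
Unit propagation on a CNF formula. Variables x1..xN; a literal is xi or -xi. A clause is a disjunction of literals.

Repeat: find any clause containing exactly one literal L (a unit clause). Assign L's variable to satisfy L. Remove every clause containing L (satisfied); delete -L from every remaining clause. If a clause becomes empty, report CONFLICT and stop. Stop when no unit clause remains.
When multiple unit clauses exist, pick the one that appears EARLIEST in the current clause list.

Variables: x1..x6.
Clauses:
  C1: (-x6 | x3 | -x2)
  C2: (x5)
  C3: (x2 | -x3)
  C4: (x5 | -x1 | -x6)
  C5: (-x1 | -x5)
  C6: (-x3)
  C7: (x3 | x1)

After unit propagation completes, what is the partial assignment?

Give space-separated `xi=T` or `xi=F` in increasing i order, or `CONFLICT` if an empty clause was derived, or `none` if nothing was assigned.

Answer: CONFLICT

Derivation:
unit clause [5] forces x5=T; simplify:
  drop -5 from [-1, -5] -> [-1]
  satisfied 2 clause(s); 5 remain; assigned so far: [5]
unit clause [-1] forces x1=F; simplify:
  drop 1 from [3, 1] -> [3]
  satisfied 1 clause(s); 4 remain; assigned so far: [1, 5]
unit clause [-3] forces x3=F; simplify:
  drop 3 from [-6, 3, -2] -> [-6, -2]
  drop 3 from [3] -> [] (empty!)
  satisfied 2 clause(s); 2 remain; assigned so far: [1, 3, 5]
CONFLICT (empty clause)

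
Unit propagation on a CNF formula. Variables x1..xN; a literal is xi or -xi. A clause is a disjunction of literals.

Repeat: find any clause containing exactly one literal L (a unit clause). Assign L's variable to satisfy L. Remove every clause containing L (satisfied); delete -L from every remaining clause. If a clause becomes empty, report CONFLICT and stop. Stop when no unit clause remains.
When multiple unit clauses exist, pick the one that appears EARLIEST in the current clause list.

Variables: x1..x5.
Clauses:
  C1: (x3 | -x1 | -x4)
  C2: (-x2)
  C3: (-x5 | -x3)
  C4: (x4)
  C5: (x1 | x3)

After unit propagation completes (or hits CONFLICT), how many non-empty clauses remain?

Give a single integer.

unit clause [-2] forces x2=F; simplify:
  satisfied 1 clause(s); 4 remain; assigned so far: [2]
unit clause [4] forces x4=T; simplify:
  drop -4 from [3, -1, -4] -> [3, -1]
  satisfied 1 clause(s); 3 remain; assigned so far: [2, 4]

Answer: 3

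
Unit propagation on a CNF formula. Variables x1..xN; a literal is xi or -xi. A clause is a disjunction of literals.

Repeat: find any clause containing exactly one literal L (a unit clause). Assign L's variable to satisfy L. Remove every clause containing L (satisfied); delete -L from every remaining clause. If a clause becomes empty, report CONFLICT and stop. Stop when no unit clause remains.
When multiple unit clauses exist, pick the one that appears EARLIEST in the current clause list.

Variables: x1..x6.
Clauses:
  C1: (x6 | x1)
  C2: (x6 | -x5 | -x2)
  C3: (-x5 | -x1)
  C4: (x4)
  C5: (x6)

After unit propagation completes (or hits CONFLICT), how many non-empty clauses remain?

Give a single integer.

unit clause [4] forces x4=T; simplify:
  satisfied 1 clause(s); 4 remain; assigned so far: [4]
unit clause [6] forces x6=T; simplify:
  satisfied 3 clause(s); 1 remain; assigned so far: [4, 6]

Answer: 1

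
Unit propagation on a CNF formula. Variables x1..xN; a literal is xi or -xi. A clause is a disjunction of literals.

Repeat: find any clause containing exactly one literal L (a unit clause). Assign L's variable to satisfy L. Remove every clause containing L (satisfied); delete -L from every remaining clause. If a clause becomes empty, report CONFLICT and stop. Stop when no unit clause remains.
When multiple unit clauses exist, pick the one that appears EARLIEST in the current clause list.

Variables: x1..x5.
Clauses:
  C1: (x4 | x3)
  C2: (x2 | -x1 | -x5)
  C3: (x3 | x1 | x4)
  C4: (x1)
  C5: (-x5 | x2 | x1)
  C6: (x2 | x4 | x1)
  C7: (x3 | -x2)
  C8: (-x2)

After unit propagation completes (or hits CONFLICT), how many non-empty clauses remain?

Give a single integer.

Answer: 1

Derivation:
unit clause [1] forces x1=T; simplify:
  drop -1 from [2, -1, -5] -> [2, -5]
  satisfied 4 clause(s); 4 remain; assigned so far: [1]
unit clause [-2] forces x2=F; simplify:
  drop 2 from [2, -5] -> [-5]
  satisfied 2 clause(s); 2 remain; assigned so far: [1, 2]
unit clause [-5] forces x5=F; simplify:
  satisfied 1 clause(s); 1 remain; assigned so far: [1, 2, 5]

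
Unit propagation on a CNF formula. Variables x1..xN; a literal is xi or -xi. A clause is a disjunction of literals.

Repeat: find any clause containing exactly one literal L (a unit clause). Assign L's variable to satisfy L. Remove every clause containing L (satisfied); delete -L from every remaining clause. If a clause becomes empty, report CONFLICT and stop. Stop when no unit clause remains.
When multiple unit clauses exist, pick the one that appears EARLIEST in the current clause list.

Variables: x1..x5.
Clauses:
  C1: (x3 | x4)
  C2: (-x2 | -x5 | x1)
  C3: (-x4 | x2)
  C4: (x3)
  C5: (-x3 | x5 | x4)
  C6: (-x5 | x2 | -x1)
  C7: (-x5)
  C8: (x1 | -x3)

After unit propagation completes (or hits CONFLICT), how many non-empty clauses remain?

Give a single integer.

unit clause [3] forces x3=T; simplify:
  drop -3 from [-3, 5, 4] -> [5, 4]
  drop -3 from [1, -3] -> [1]
  satisfied 2 clause(s); 6 remain; assigned so far: [3]
unit clause [-5] forces x5=F; simplify:
  drop 5 from [5, 4] -> [4]
  satisfied 3 clause(s); 3 remain; assigned so far: [3, 5]
unit clause [4] forces x4=T; simplify:
  drop -4 from [-4, 2] -> [2]
  satisfied 1 clause(s); 2 remain; assigned so far: [3, 4, 5]
unit clause [2] forces x2=T; simplify:
  satisfied 1 clause(s); 1 remain; assigned so far: [2, 3, 4, 5]
unit clause [1] forces x1=T; simplify:
  satisfied 1 clause(s); 0 remain; assigned so far: [1, 2, 3, 4, 5]

Answer: 0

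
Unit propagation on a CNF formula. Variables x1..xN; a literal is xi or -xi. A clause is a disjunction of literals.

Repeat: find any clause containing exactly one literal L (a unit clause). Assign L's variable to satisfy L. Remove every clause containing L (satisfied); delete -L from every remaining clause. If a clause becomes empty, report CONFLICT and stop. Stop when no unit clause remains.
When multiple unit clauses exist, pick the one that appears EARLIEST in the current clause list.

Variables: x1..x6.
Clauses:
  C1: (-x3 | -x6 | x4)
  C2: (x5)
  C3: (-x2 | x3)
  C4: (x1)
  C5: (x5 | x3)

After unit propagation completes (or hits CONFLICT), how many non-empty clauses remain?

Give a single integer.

Answer: 2

Derivation:
unit clause [5] forces x5=T; simplify:
  satisfied 2 clause(s); 3 remain; assigned so far: [5]
unit clause [1] forces x1=T; simplify:
  satisfied 1 clause(s); 2 remain; assigned so far: [1, 5]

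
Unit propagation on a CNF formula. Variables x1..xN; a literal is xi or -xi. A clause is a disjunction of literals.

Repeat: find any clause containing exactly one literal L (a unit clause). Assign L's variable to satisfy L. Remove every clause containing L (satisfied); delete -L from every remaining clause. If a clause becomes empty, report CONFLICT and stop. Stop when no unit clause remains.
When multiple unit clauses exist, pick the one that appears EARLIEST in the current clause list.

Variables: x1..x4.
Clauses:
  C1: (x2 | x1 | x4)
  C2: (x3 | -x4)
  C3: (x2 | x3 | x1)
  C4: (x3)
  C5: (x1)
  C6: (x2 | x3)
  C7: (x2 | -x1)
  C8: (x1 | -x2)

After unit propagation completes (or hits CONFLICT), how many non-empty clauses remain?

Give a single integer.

Answer: 0

Derivation:
unit clause [3] forces x3=T; simplify:
  satisfied 4 clause(s); 4 remain; assigned so far: [3]
unit clause [1] forces x1=T; simplify:
  drop -1 from [2, -1] -> [2]
  satisfied 3 clause(s); 1 remain; assigned so far: [1, 3]
unit clause [2] forces x2=T; simplify:
  satisfied 1 clause(s); 0 remain; assigned so far: [1, 2, 3]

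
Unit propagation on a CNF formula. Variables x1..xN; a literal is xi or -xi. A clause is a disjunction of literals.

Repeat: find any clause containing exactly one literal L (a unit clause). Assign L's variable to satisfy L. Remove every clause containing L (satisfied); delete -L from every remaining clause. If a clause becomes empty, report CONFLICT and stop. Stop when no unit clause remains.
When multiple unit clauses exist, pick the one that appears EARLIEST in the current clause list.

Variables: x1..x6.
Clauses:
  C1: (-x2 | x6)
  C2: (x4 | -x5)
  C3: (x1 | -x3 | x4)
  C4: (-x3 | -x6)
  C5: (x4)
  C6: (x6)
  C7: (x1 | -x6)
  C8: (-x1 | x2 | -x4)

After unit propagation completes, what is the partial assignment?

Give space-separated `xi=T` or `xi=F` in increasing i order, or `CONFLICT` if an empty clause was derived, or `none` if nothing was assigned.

unit clause [4] forces x4=T; simplify:
  drop -4 from [-1, 2, -4] -> [-1, 2]
  satisfied 3 clause(s); 5 remain; assigned so far: [4]
unit clause [6] forces x6=T; simplify:
  drop -6 from [-3, -6] -> [-3]
  drop -6 from [1, -6] -> [1]
  satisfied 2 clause(s); 3 remain; assigned so far: [4, 6]
unit clause [-3] forces x3=F; simplify:
  satisfied 1 clause(s); 2 remain; assigned so far: [3, 4, 6]
unit clause [1] forces x1=T; simplify:
  drop -1 from [-1, 2] -> [2]
  satisfied 1 clause(s); 1 remain; assigned so far: [1, 3, 4, 6]
unit clause [2] forces x2=T; simplify:
  satisfied 1 clause(s); 0 remain; assigned so far: [1, 2, 3, 4, 6]

Answer: x1=T x2=T x3=F x4=T x6=T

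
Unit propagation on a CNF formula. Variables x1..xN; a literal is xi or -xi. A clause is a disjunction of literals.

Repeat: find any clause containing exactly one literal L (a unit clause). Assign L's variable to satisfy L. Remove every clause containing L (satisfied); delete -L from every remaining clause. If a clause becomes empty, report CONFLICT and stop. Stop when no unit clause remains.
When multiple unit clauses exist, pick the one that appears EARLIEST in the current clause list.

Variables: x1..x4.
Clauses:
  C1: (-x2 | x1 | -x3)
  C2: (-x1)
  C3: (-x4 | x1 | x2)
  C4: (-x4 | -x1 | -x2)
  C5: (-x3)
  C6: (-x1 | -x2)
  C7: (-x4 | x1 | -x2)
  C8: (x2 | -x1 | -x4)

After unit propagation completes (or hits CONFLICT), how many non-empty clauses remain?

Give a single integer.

unit clause [-1] forces x1=F; simplify:
  drop 1 from [-2, 1, -3] -> [-2, -3]
  drop 1 from [-4, 1, 2] -> [-4, 2]
  drop 1 from [-4, 1, -2] -> [-4, -2]
  satisfied 4 clause(s); 4 remain; assigned so far: [1]
unit clause [-3] forces x3=F; simplify:
  satisfied 2 clause(s); 2 remain; assigned so far: [1, 3]

Answer: 2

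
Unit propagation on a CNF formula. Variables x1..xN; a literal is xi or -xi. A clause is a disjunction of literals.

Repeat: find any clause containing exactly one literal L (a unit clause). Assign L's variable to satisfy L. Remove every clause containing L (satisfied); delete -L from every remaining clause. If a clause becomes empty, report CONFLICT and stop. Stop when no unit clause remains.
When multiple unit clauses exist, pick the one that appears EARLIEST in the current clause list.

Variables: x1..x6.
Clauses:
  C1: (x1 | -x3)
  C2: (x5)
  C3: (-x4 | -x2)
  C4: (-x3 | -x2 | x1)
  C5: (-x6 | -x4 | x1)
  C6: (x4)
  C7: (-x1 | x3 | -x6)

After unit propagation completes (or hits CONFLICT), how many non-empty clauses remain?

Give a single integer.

unit clause [5] forces x5=T; simplify:
  satisfied 1 clause(s); 6 remain; assigned so far: [5]
unit clause [4] forces x4=T; simplify:
  drop -4 from [-4, -2] -> [-2]
  drop -4 from [-6, -4, 1] -> [-6, 1]
  satisfied 1 clause(s); 5 remain; assigned so far: [4, 5]
unit clause [-2] forces x2=F; simplify:
  satisfied 2 clause(s); 3 remain; assigned so far: [2, 4, 5]

Answer: 3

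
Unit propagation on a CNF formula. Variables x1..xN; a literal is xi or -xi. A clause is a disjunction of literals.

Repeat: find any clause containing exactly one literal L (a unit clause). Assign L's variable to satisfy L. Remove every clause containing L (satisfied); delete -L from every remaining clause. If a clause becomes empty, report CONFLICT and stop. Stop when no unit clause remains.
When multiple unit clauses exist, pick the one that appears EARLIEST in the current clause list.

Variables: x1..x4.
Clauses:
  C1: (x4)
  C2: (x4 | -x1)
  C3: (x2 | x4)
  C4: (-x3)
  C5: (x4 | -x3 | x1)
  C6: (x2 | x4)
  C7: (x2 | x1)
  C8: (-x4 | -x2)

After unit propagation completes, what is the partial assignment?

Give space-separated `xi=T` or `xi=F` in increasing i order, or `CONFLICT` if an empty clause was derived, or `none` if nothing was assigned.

unit clause [4] forces x4=T; simplify:
  drop -4 from [-4, -2] -> [-2]
  satisfied 5 clause(s); 3 remain; assigned so far: [4]
unit clause [-3] forces x3=F; simplify:
  satisfied 1 clause(s); 2 remain; assigned so far: [3, 4]
unit clause [-2] forces x2=F; simplify:
  drop 2 from [2, 1] -> [1]
  satisfied 1 clause(s); 1 remain; assigned so far: [2, 3, 4]
unit clause [1] forces x1=T; simplify:
  satisfied 1 clause(s); 0 remain; assigned so far: [1, 2, 3, 4]

Answer: x1=T x2=F x3=F x4=T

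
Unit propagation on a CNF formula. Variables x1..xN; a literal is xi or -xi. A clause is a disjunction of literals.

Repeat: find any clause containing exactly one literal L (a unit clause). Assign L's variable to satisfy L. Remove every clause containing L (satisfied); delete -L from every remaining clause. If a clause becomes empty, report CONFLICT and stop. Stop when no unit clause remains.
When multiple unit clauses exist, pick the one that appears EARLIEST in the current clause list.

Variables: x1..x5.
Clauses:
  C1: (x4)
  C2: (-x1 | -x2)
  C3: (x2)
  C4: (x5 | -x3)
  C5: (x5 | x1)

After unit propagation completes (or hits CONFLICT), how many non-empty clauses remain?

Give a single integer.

unit clause [4] forces x4=T; simplify:
  satisfied 1 clause(s); 4 remain; assigned so far: [4]
unit clause [2] forces x2=T; simplify:
  drop -2 from [-1, -2] -> [-1]
  satisfied 1 clause(s); 3 remain; assigned so far: [2, 4]
unit clause [-1] forces x1=F; simplify:
  drop 1 from [5, 1] -> [5]
  satisfied 1 clause(s); 2 remain; assigned so far: [1, 2, 4]
unit clause [5] forces x5=T; simplify:
  satisfied 2 clause(s); 0 remain; assigned so far: [1, 2, 4, 5]

Answer: 0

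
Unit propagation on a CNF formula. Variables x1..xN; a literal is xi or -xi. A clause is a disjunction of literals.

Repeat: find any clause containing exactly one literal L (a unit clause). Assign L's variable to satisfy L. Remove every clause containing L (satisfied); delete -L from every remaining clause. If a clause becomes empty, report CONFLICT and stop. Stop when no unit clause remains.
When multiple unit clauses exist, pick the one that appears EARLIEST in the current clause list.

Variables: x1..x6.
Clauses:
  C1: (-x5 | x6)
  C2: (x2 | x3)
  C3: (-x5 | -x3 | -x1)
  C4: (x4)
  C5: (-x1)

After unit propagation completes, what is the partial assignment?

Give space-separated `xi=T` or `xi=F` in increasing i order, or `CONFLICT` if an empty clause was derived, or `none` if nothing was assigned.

unit clause [4] forces x4=T; simplify:
  satisfied 1 clause(s); 4 remain; assigned so far: [4]
unit clause [-1] forces x1=F; simplify:
  satisfied 2 clause(s); 2 remain; assigned so far: [1, 4]

Answer: x1=F x4=T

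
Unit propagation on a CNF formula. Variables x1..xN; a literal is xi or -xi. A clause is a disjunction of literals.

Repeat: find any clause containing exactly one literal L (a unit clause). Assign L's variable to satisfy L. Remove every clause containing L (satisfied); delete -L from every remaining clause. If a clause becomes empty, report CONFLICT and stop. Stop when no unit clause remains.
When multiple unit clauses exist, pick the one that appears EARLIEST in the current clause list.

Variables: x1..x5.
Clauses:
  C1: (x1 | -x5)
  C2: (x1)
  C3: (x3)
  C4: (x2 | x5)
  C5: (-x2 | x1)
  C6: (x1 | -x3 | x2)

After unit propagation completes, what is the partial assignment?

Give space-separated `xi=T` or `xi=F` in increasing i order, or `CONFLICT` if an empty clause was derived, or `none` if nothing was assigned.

Answer: x1=T x3=T

Derivation:
unit clause [1] forces x1=T; simplify:
  satisfied 4 clause(s); 2 remain; assigned so far: [1]
unit clause [3] forces x3=T; simplify:
  satisfied 1 clause(s); 1 remain; assigned so far: [1, 3]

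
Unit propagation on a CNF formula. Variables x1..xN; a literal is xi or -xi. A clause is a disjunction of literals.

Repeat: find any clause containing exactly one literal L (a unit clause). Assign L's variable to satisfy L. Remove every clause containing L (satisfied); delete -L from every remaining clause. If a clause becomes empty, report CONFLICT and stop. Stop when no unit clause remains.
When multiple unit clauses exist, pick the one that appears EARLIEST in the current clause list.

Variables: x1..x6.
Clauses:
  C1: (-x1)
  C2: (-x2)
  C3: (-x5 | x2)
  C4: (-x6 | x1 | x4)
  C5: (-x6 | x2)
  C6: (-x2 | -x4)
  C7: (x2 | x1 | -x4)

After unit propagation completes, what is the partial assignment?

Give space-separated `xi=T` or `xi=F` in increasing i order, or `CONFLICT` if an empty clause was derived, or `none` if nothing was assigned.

Answer: x1=F x2=F x4=F x5=F x6=F

Derivation:
unit clause [-1] forces x1=F; simplify:
  drop 1 from [-6, 1, 4] -> [-6, 4]
  drop 1 from [2, 1, -4] -> [2, -4]
  satisfied 1 clause(s); 6 remain; assigned so far: [1]
unit clause [-2] forces x2=F; simplify:
  drop 2 from [-5, 2] -> [-5]
  drop 2 from [-6, 2] -> [-6]
  drop 2 from [2, -4] -> [-4]
  satisfied 2 clause(s); 4 remain; assigned so far: [1, 2]
unit clause [-5] forces x5=F; simplify:
  satisfied 1 clause(s); 3 remain; assigned so far: [1, 2, 5]
unit clause [-6] forces x6=F; simplify:
  satisfied 2 clause(s); 1 remain; assigned so far: [1, 2, 5, 6]
unit clause [-4] forces x4=F; simplify:
  satisfied 1 clause(s); 0 remain; assigned so far: [1, 2, 4, 5, 6]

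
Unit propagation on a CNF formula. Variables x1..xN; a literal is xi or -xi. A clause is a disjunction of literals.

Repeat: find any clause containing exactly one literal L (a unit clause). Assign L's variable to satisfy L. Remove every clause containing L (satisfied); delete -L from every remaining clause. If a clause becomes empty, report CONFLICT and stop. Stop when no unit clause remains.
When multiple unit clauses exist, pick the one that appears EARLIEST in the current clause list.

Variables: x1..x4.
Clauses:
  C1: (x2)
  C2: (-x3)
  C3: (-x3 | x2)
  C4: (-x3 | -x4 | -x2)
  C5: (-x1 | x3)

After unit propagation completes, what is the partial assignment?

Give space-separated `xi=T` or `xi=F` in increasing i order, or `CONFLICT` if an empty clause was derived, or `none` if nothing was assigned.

unit clause [2] forces x2=T; simplify:
  drop -2 from [-3, -4, -2] -> [-3, -4]
  satisfied 2 clause(s); 3 remain; assigned so far: [2]
unit clause [-3] forces x3=F; simplify:
  drop 3 from [-1, 3] -> [-1]
  satisfied 2 clause(s); 1 remain; assigned so far: [2, 3]
unit clause [-1] forces x1=F; simplify:
  satisfied 1 clause(s); 0 remain; assigned so far: [1, 2, 3]

Answer: x1=F x2=T x3=F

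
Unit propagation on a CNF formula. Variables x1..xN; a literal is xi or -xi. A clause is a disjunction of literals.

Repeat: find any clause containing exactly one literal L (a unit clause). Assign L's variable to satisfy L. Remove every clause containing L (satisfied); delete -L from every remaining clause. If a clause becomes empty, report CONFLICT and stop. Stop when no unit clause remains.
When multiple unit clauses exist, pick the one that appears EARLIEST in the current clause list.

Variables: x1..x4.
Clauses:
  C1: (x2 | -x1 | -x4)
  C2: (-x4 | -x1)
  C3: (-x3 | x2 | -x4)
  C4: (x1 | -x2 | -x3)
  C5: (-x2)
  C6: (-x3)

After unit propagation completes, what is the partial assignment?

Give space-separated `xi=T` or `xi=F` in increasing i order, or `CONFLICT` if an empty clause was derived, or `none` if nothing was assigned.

Answer: x2=F x3=F

Derivation:
unit clause [-2] forces x2=F; simplify:
  drop 2 from [2, -1, -4] -> [-1, -4]
  drop 2 from [-3, 2, -4] -> [-3, -4]
  satisfied 2 clause(s); 4 remain; assigned so far: [2]
unit clause [-3] forces x3=F; simplify:
  satisfied 2 clause(s); 2 remain; assigned so far: [2, 3]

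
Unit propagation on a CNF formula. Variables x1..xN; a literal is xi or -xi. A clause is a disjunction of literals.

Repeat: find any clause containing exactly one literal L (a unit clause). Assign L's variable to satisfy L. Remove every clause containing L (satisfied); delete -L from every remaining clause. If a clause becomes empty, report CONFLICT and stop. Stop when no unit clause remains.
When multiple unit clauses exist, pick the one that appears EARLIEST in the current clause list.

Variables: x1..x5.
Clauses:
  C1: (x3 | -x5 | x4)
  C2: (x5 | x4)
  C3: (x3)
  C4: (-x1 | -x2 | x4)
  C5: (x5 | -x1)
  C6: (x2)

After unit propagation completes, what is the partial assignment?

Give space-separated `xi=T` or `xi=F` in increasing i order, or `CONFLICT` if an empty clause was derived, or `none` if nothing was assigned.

Answer: x2=T x3=T

Derivation:
unit clause [3] forces x3=T; simplify:
  satisfied 2 clause(s); 4 remain; assigned so far: [3]
unit clause [2] forces x2=T; simplify:
  drop -2 from [-1, -2, 4] -> [-1, 4]
  satisfied 1 clause(s); 3 remain; assigned so far: [2, 3]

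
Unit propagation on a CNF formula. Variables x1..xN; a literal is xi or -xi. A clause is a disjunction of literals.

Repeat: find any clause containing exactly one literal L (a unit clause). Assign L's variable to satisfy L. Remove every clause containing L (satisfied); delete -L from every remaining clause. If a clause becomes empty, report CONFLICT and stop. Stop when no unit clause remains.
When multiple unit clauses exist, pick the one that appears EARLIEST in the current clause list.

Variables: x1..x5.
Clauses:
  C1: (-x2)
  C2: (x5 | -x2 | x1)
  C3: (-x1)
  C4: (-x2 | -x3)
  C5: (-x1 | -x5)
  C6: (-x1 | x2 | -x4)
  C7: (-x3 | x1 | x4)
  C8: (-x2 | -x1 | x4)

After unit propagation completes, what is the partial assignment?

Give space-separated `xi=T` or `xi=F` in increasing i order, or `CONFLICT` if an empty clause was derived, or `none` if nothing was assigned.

Answer: x1=F x2=F

Derivation:
unit clause [-2] forces x2=F; simplify:
  drop 2 from [-1, 2, -4] -> [-1, -4]
  satisfied 4 clause(s); 4 remain; assigned so far: [2]
unit clause [-1] forces x1=F; simplify:
  drop 1 from [-3, 1, 4] -> [-3, 4]
  satisfied 3 clause(s); 1 remain; assigned so far: [1, 2]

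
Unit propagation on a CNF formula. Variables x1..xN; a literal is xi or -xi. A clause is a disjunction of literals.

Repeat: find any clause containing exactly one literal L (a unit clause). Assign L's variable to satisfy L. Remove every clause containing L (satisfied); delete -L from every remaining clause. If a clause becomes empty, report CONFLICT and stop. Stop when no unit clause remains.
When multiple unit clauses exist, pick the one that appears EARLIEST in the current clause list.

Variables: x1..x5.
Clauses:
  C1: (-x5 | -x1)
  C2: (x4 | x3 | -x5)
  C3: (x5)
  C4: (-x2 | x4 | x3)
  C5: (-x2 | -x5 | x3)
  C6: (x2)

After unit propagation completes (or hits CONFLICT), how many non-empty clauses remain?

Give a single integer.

Answer: 0

Derivation:
unit clause [5] forces x5=T; simplify:
  drop -5 from [-5, -1] -> [-1]
  drop -5 from [4, 3, -5] -> [4, 3]
  drop -5 from [-2, -5, 3] -> [-2, 3]
  satisfied 1 clause(s); 5 remain; assigned so far: [5]
unit clause [-1] forces x1=F; simplify:
  satisfied 1 clause(s); 4 remain; assigned so far: [1, 5]
unit clause [2] forces x2=T; simplify:
  drop -2 from [-2, 4, 3] -> [4, 3]
  drop -2 from [-2, 3] -> [3]
  satisfied 1 clause(s); 3 remain; assigned so far: [1, 2, 5]
unit clause [3] forces x3=T; simplify:
  satisfied 3 clause(s); 0 remain; assigned so far: [1, 2, 3, 5]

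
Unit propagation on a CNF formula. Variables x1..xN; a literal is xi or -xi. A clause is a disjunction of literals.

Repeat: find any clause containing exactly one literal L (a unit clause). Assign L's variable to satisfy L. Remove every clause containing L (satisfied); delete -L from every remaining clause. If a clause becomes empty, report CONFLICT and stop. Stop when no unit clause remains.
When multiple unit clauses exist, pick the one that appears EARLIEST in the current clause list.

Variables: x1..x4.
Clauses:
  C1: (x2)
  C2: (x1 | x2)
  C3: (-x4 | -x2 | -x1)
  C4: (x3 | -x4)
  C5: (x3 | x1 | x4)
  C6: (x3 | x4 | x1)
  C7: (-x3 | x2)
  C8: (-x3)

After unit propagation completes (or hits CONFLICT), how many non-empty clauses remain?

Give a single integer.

Answer: 0

Derivation:
unit clause [2] forces x2=T; simplify:
  drop -2 from [-4, -2, -1] -> [-4, -1]
  satisfied 3 clause(s); 5 remain; assigned so far: [2]
unit clause [-3] forces x3=F; simplify:
  drop 3 from [3, -4] -> [-4]
  drop 3 from [3, 1, 4] -> [1, 4]
  drop 3 from [3, 4, 1] -> [4, 1]
  satisfied 1 clause(s); 4 remain; assigned so far: [2, 3]
unit clause [-4] forces x4=F; simplify:
  drop 4 from [1, 4] -> [1]
  drop 4 from [4, 1] -> [1]
  satisfied 2 clause(s); 2 remain; assigned so far: [2, 3, 4]
unit clause [1] forces x1=T; simplify:
  satisfied 2 clause(s); 0 remain; assigned so far: [1, 2, 3, 4]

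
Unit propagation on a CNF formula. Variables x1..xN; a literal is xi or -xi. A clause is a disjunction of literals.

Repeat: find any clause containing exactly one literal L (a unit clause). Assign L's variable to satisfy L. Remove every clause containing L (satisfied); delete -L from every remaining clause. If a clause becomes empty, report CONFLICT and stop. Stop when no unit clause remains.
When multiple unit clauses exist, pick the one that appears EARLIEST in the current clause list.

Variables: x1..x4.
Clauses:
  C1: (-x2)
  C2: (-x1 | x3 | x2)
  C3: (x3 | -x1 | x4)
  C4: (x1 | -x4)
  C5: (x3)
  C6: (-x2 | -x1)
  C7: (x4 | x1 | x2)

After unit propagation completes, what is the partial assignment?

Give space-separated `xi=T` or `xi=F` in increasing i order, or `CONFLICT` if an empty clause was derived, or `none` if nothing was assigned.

Answer: x2=F x3=T

Derivation:
unit clause [-2] forces x2=F; simplify:
  drop 2 from [-1, 3, 2] -> [-1, 3]
  drop 2 from [4, 1, 2] -> [4, 1]
  satisfied 2 clause(s); 5 remain; assigned so far: [2]
unit clause [3] forces x3=T; simplify:
  satisfied 3 clause(s); 2 remain; assigned so far: [2, 3]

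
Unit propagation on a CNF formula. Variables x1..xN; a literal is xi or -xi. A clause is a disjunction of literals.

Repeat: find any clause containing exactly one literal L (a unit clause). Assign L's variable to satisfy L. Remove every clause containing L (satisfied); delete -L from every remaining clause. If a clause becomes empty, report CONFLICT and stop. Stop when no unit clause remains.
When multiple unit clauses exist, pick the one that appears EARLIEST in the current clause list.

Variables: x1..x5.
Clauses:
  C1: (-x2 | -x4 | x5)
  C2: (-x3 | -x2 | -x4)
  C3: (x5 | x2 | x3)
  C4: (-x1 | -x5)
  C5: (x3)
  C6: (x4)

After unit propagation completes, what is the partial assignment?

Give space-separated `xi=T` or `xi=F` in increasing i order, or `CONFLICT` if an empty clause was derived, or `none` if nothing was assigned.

Answer: x2=F x3=T x4=T

Derivation:
unit clause [3] forces x3=T; simplify:
  drop -3 from [-3, -2, -4] -> [-2, -4]
  satisfied 2 clause(s); 4 remain; assigned so far: [3]
unit clause [4] forces x4=T; simplify:
  drop -4 from [-2, -4, 5] -> [-2, 5]
  drop -4 from [-2, -4] -> [-2]
  satisfied 1 clause(s); 3 remain; assigned so far: [3, 4]
unit clause [-2] forces x2=F; simplify:
  satisfied 2 clause(s); 1 remain; assigned so far: [2, 3, 4]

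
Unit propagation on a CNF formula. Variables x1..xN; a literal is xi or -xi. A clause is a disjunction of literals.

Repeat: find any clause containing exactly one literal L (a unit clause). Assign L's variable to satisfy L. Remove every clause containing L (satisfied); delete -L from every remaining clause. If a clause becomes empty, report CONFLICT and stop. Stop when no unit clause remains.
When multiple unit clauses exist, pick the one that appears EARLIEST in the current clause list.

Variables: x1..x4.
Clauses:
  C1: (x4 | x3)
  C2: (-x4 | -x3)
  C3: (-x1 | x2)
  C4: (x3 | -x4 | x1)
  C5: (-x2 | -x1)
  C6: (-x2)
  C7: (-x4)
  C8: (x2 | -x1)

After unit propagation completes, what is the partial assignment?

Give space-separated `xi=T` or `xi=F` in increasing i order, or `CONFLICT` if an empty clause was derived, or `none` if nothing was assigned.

Answer: x1=F x2=F x3=T x4=F

Derivation:
unit clause [-2] forces x2=F; simplify:
  drop 2 from [-1, 2] -> [-1]
  drop 2 from [2, -1] -> [-1]
  satisfied 2 clause(s); 6 remain; assigned so far: [2]
unit clause [-1] forces x1=F; simplify:
  drop 1 from [3, -4, 1] -> [3, -4]
  satisfied 2 clause(s); 4 remain; assigned so far: [1, 2]
unit clause [-4] forces x4=F; simplify:
  drop 4 from [4, 3] -> [3]
  satisfied 3 clause(s); 1 remain; assigned so far: [1, 2, 4]
unit clause [3] forces x3=T; simplify:
  satisfied 1 clause(s); 0 remain; assigned so far: [1, 2, 3, 4]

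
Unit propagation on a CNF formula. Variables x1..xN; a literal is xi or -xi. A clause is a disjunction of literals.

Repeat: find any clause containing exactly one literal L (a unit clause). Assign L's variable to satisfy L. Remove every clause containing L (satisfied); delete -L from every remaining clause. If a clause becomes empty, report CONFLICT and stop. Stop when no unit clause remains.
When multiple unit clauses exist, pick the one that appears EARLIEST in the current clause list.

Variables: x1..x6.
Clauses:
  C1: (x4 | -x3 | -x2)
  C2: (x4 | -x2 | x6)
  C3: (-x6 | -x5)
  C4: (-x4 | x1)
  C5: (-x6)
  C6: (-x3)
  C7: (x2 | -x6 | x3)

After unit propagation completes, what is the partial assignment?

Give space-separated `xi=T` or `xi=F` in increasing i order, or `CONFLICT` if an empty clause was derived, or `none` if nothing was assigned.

unit clause [-6] forces x6=F; simplify:
  drop 6 from [4, -2, 6] -> [4, -2]
  satisfied 3 clause(s); 4 remain; assigned so far: [6]
unit clause [-3] forces x3=F; simplify:
  satisfied 2 clause(s); 2 remain; assigned so far: [3, 6]

Answer: x3=F x6=F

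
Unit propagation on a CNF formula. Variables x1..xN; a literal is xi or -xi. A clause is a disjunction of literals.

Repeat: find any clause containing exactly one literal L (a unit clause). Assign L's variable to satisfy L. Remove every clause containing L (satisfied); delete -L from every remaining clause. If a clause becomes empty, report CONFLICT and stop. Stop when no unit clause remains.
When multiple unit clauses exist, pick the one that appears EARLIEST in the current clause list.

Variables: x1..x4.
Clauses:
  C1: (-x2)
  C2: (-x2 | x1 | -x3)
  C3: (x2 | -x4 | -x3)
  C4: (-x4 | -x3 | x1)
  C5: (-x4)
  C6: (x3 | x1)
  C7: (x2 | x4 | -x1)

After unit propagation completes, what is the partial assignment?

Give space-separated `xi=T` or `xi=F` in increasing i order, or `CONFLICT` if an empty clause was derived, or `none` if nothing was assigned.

Answer: x1=F x2=F x3=T x4=F

Derivation:
unit clause [-2] forces x2=F; simplify:
  drop 2 from [2, -4, -3] -> [-4, -3]
  drop 2 from [2, 4, -1] -> [4, -1]
  satisfied 2 clause(s); 5 remain; assigned so far: [2]
unit clause [-4] forces x4=F; simplify:
  drop 4 from [4, -1] -> [-1]
  satisfied 3 clause(s); 2 remain; assigned so far: [2, 4]
unit clause [-1] forces x1=F; simplify:
  drop 1 from [3, 1] -> [3]
  satisfied 1 clause(s); 1 remain; assigned so far: [1, 2, 4]
unit clause [3] forces x3=T; simplify:
  satisfied 1 clause(s); 0 remain; assigned so far: [1, 2, 3, 4]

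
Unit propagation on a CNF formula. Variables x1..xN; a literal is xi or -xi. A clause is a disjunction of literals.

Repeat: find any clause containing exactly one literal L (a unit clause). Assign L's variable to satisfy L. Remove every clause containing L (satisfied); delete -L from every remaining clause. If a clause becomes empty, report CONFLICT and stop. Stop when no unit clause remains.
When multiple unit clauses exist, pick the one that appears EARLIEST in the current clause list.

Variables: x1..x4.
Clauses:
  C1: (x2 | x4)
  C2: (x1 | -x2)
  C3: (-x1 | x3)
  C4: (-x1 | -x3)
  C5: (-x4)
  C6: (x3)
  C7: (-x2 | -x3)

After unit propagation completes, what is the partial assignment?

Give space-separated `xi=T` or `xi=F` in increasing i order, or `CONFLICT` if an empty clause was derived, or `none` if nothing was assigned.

unit clause [-4] forces x4=F; simplify:
  drop 4 from [2, 4] -> [2]
  satisfied 1 clause(s); 6 remain; assigned so far: [4]
unit clause [2] forces x2=T; simplify:
  drop -2 from [1, -2] -> [1]
  drop -2 from [-2, -3] -> [-3]
  satisfied 1 clause(s); 5 remain; assigned so far: [2, 4]
unit clause [1] forces x1=T; simplify:
  drop -1 from [-1, 3] -> [3]
  drop -1 from [-1, -3] -> [-3]
  satisfied 1 clause(s); 4 remain; assigned so far: [1, 2, 4]
unit clause [3] forces x3=T; simplify:
  drop -3 from [-3] -> [] (empty!)
  drop -3 from [-3] -> [] (empty!)
  satisfied 2 clause(s); 2 remain; assigned so far: [1, 2, 3, 4]
CONFLICT (empty clause)

Answer: CONFLICT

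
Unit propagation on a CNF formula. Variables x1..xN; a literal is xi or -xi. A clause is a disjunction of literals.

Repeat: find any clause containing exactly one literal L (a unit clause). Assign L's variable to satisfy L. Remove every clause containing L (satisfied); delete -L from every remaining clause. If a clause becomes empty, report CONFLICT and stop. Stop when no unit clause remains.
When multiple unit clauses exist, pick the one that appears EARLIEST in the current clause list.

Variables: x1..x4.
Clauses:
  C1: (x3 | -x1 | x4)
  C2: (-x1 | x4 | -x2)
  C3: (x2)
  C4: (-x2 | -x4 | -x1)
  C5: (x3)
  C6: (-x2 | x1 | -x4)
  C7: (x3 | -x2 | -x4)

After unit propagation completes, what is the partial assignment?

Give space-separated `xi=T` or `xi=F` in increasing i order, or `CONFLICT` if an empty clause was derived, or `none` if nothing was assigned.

unit clause [2] forces x2=T; simplify:
  drop -2 from [-1, 4, -2] -> [-1, 4]
  drop -2 from [-2, -4, -1] -> [-4, -1]
  drop -2 from [-2, 1, -4] -> [1, -4]
  drop -2 from [3, -2, -4] -> [3, -4]
  satisfied 1 clause(s); 6 remain; assigned so far: [2]
unit clause [3] forces x3=T; simplify:
  satisfied 3 clause(s); 3 remain; assigned so far: [2, 3]

Answer: x2=T x3=T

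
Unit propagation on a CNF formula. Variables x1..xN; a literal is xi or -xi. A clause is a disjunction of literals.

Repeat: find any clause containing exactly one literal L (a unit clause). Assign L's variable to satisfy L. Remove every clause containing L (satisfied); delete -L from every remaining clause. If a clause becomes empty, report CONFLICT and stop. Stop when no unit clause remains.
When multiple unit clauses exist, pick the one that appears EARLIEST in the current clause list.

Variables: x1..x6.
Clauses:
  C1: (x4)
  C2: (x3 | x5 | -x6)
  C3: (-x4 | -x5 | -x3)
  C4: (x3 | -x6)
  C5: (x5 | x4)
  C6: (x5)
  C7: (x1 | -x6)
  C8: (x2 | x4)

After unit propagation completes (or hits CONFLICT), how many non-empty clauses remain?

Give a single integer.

Answer: 0

Derivation:
unit clause [4] forces x4=T; simplify:
  drop -4 from [-4, -5, -3] -> [-5, -3]
  satisfied 3 clause(s); 5 remain; assigned so far: [4]
unit clause [5] forces x5=T; simplify:
  drop -5 from [-5, -3] -> [-3]
  satisfied 2 clause(s); 3 remain; assigned so far: [4, 5]
unit clause [-3] forces x3=F; simplify:
  drop 3 from [3, -6] -> [-6]
  satisfied 1 clause(s); 2 remain; assigned so far: [3, 4, 5]
unit clause [-6] forces x6=F; simplify:
  satisfied 2 clause(s); 0 remain; assigned so far: [3, 4, 5, 6]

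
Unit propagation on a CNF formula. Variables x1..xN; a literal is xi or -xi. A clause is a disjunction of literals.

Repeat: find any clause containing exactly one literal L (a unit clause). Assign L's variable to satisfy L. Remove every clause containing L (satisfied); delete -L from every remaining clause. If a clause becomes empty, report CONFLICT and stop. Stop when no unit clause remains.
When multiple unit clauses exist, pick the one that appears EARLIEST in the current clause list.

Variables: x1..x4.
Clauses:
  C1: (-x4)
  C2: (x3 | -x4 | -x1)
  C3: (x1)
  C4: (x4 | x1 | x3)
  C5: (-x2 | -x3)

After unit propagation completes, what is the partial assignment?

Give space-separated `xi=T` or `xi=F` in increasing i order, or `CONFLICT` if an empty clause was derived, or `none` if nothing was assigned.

unit clause [-4] forces x4=F; simplify:
  drop 4 from [4, 1, 3] -> [1, 3]
  satisfied 2 clause(s); 3 remain; assigned so far: [4]
unit clause [1] forces x1=T; simplify:
  satisfied 2 clause(s); 1 remain; assigned so far: [1, 4]

Answer: x1=T x4=F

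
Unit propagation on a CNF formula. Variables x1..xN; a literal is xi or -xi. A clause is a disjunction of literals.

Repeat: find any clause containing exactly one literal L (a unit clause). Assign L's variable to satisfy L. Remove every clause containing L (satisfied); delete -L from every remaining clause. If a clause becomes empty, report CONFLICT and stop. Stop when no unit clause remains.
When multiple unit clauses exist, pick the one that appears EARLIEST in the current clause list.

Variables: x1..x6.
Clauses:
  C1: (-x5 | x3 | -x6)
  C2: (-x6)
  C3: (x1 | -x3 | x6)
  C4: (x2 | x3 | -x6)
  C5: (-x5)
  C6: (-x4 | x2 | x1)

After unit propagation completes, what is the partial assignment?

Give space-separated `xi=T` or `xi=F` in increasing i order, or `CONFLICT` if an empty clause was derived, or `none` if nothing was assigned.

unit clause [-6] forces x6=F; simplify:
  drop 6 from [1, -3, 6] -> [1, -3]
  satisfied 3 clause(s); 3 remain; assigned so far: [6]
unit clause [-5] forces x5=F; simplify:
  satisfied 1 clause(s); 2 remain; assigned so far: [5, 6]

Answer: x5=F x6=F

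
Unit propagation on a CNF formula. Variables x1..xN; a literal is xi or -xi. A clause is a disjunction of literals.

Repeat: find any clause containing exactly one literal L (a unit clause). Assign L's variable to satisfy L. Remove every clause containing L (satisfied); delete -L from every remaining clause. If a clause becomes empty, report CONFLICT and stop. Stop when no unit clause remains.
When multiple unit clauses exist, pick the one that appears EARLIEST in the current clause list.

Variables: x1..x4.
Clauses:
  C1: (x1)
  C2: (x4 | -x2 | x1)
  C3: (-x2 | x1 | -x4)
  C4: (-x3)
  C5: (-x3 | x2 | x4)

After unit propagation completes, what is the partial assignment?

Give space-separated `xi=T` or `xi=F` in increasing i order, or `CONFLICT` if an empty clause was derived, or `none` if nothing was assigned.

Answer: x1=T x3=F

Derivation:
unit clause [1] forces x1=T; simplify:
  satisfied 3 clause(s); 2 remain; assigned so far: [1]
unit clause [-3] forces x3=F; simplify:
  satisfied 2 clause(s); 0 remain; assigned so far: [1, 3]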